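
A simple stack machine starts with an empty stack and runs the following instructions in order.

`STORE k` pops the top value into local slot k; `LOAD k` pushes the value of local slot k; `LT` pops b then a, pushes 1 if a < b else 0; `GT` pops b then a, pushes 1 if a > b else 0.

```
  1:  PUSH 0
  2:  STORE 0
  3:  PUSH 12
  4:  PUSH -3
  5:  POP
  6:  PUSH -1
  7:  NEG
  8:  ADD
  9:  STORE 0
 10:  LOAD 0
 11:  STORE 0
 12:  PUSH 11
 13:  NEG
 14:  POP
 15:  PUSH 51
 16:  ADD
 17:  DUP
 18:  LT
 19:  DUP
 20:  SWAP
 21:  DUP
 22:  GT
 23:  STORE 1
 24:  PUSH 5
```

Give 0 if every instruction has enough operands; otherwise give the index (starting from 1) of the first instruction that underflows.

16

PUSH 0  → 0
STORE 0 → (empty)
PUSH 12 → 12
PUSH -3 → 12 -3
POP     → 12
PUSH -1 → 12 -1
NEG     → 12 1
ADD     → 13
STORE 0 → (empty)
LOAD 0  → 13
STORE 0 → (empty)
PUSH 11 → 11
NEG     → -11
POP     → (empty)
PUSH 51 → 51
ADD  — needs 2 operands, stack has 1 → underflow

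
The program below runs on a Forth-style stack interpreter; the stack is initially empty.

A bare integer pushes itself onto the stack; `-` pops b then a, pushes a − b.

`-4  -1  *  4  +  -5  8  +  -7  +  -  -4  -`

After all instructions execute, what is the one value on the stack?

-4 -> [-4]
-1 -> [-4, -1]
*  -> [4]
4  -> [4, 4]
+  -> [8]
-5 -> [8, -5]
8  -> [8, -5, 8]
+  -> [8, 3]
-7 -> [8, 3, -7]
+  -> [8, -4]
-  -> [12]
-4 -> [12, -4]
-  -> [16]

16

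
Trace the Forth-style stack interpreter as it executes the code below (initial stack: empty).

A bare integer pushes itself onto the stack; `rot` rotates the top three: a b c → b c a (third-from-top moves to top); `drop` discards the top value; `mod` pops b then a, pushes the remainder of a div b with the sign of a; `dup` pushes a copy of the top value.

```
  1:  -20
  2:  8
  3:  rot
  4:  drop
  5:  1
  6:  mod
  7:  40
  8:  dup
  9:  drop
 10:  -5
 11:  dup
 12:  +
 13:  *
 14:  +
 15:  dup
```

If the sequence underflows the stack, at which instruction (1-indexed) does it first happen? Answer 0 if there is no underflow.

-20 -> -20
8   -> -20 8
rot  — needs 3 operands, stack has 2 → underflow

3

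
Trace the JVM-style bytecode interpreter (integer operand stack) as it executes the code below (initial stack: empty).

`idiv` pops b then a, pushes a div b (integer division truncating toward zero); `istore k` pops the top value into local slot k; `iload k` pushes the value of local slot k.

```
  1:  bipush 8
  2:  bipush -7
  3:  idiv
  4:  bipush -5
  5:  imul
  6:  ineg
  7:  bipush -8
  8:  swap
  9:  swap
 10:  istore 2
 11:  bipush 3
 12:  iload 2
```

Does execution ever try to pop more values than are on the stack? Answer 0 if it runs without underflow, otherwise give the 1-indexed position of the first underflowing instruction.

bipush 8  -> 8
bipush -7 -> 8 -7
idiv      -> -1
bipush -5 -> -1 -5
imul      -> 5
ineg      -> -5
bipush -8 -> -5 -8
swap      -> -8 -5
swap      -> -5 -8
istore 2  -> -5
bipush 3  -> -5 3
iload 2   -> -5 3 -8

0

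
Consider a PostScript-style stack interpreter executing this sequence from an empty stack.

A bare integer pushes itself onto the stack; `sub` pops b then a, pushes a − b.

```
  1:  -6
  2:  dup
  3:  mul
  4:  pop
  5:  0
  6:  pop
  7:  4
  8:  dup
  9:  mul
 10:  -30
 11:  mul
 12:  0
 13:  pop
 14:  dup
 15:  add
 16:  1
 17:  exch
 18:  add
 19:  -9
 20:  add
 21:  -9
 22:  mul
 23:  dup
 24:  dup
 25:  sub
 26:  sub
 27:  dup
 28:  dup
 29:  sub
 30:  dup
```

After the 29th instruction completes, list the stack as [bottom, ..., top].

-6   -> -6
dup  -> -6 -6
mul  -> 36
pop  -> (empty)
0    -> 0
pop  -> (empty)
4    -> 4
dup  -> 4 4
mul  -> 16
-30  -> 16 -30
mul  -> -480
0    -> -480 0
pop  -> -480
dup  -> -480 -480
add  -> -960
1    -> -960 1
exch -> 1 -960
add  -> -959
-9   -> -959 -9
add  -> -968
-9   -> -968 -9
mul  -> 8712
dup  -> 8712 8712
dup  -> 8712 8712 8712
sub  -> 8712 0
sub  -> 8712
dup  -> 8712 8712
dup  -> 8712 8712 8712
sub  -> 8712 0

[8712, 0]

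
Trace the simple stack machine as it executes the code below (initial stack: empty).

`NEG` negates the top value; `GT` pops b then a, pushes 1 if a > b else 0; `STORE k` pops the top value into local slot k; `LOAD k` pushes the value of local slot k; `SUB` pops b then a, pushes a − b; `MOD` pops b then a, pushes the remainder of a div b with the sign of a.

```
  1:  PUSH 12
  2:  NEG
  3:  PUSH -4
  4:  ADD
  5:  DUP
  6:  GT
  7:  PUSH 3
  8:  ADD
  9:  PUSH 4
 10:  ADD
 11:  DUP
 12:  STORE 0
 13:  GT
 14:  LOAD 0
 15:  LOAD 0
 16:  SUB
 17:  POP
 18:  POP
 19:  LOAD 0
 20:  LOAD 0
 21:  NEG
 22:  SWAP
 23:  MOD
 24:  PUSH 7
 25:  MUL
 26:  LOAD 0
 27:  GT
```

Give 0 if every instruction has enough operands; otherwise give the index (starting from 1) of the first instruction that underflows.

PUSH 12 → [12]
NEG     → [-12]
PUSH -4 → [-12, -4]
ADD     → [-16]
DUP     → [-16, -16]
GT      → [0]
PUSH 3  → [0, 3]
ADD     → [3]
PUSH 4  → [3, 4]
ADD     → [7]
DUP     → [7, 7]
STORE 0 → [7]
GT  — needs 2 operands, stack has 1 → underflow

13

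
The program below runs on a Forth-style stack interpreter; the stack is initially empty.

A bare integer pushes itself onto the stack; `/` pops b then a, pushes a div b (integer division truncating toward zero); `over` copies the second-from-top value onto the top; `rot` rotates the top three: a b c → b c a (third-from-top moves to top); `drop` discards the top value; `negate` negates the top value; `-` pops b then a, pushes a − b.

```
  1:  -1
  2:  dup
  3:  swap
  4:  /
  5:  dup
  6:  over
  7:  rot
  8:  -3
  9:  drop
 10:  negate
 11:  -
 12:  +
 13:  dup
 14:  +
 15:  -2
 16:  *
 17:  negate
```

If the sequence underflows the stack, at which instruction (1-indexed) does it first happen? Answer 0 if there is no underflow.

-1     → -1
dup    → -1 -1
swap   → -1 -1
/      → 1
dup    → 1 1
over   → 1 1 1
rot    → 1 1 1
-3     → 1 1 1 -3
drop   → 1 1 1
negate → 1 1 -1
-      → 1 2
+      → 3
dup    → 3 3
+      → 6
-2     → 6 -2
*      → -12
negate → 12

0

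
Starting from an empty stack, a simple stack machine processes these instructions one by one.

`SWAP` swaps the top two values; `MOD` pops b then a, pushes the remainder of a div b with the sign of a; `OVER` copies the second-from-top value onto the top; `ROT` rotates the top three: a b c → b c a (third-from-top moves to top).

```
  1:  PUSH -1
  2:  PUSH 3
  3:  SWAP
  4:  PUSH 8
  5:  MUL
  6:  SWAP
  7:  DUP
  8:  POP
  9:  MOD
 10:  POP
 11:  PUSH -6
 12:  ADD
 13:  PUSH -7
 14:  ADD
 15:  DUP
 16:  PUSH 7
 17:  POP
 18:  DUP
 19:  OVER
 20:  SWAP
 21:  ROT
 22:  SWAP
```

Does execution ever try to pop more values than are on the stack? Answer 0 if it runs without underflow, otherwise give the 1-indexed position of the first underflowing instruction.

PUSH -1 → [-1]
PUSH 3  → [-1, 3]
SWAP    → [3, -1]
PUSH 8  → [3, -1, 8]
MUL     → [3, -8]
SWAP    → [-8, 3]
DUP     → [-8, 3, 3]
POP     → [-8, 3]
MOD     → [-2]
POP     → []
PUSH -6 → [-6]
ADD  — needs 2 operands, stack has 1 → underflow

12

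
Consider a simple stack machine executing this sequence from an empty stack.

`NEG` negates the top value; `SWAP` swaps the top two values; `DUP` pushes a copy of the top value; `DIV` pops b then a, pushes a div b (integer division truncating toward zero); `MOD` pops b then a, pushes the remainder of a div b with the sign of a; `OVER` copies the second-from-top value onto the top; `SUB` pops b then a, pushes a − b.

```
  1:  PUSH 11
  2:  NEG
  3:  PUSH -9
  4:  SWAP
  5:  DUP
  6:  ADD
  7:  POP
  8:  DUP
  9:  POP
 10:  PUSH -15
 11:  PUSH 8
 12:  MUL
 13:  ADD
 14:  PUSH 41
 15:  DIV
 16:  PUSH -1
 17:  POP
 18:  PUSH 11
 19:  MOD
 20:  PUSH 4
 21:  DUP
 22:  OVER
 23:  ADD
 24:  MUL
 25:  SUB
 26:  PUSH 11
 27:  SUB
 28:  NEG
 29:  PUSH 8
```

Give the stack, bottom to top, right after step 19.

PUSH 11  : [11]
NEG      : [-11]
PUSH -9  : [-11, -9]
SWAP     : [-9, -11]
DUP      : [-9, -11, -11]
ADD      : [-9, -22]
POP      : [-9]
DUP      : [-9, -9]
POP      : [-9]
PUSH -15 : [-9, -15]
PUSH 8   : [-9, -15, 8]
MUL      : [-9, -120]
ADD      : [-129]
PUSH 41  : [-129, 41]
DIV      : [-3]
PUSH -1  : [-3, -1]
POP      : [-3]
PUSH 11  : [-3, 11]
MOD      : [-3]

[-3]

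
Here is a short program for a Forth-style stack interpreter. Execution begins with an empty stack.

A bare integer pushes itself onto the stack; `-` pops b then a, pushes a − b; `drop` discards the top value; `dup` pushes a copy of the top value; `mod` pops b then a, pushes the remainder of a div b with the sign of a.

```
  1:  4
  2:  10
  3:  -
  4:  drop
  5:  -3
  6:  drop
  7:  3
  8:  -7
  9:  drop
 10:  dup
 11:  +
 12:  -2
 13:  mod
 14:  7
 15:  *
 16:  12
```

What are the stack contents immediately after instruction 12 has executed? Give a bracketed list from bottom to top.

[6, -2]

4     [4]
10    [4, 10]
-     [-6]
drop  []
-3    [-3]
drop  []
3     [3]
-7    [3, -7]
drop  [3]
dup   [3, 3]
+     [6]
-2    [6, -2]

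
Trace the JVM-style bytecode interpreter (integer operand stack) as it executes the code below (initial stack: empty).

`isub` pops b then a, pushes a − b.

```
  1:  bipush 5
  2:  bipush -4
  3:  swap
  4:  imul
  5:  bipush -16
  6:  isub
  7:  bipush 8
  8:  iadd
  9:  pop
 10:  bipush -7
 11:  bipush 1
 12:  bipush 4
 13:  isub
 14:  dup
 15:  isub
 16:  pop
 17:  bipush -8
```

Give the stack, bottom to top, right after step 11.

[-7, 1]

bipush 5   → [5]
bipush -4  → [5, -4]
swap       → [-4, 5]
imul       → [-20]
bipush -16 → [-20, -16]
isub       → [-4]
bipush 8   → [-4, 8]
iadd       → [4]
pop        → []
bipush -7  → [-7]
bipush 1   → [-7, 1]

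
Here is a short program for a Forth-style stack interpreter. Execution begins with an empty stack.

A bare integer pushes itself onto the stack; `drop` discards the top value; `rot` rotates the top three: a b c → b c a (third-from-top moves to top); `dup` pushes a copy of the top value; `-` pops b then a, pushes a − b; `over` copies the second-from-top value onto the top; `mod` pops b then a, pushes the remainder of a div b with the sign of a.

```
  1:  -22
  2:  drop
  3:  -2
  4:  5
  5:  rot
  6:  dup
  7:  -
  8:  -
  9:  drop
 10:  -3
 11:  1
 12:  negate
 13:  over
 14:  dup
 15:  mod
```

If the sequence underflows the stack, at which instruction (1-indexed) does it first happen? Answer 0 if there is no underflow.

5

-22  -> [-22]
drop -> []
-2   -> [-2]
5    -> [-2, 5]
rot  — needs 3 operands, stack has 2 → underflow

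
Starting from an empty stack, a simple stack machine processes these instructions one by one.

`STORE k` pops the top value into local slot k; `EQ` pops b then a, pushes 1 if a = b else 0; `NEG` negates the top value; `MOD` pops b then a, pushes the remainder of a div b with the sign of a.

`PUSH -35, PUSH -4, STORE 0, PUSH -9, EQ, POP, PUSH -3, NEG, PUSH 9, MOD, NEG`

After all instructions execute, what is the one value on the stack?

PUSH -35 : -35
PUSH -4  : -35 -4
STORE 0  : -35
PUSH -9  : -35 -9
EQ       : 0
POP      : (empty)
PUSH -3  : -3
NEG      : 3
PUSH 9   : 3 9
MOD      : 3
NEG      : -3

-3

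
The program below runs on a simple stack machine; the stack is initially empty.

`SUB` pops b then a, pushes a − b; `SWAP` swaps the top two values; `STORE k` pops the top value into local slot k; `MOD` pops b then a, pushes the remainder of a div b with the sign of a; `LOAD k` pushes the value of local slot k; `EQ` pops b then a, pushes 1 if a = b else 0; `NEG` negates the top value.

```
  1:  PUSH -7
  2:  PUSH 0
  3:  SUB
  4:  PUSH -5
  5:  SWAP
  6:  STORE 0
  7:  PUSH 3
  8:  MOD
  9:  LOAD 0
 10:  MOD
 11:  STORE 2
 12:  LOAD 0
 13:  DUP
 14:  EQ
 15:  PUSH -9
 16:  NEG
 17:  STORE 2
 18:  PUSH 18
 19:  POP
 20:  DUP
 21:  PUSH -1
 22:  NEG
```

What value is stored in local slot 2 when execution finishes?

PUSH -7  [-7]
PUSH 0   [-7, 0]
SUB      [-7]
PUSH -5  [-7, -5]
SWAP     [-5, -7]
STORE 0  [-5]
PUSH 3   [-5, 3]
MOD      [-2]
LOAD 0   [-2, -7]
MOD      [-2]
STORE 2  []
LOAD 0   [-7]
DUP      [-7, -7]
EQ       [1]
PUSH -9  [1, -9]
NEG      [1, 9]
STORE 2  [1]
PUSH 18  [1, 18]
POP      [1]
DUP      [1, 1]
PUSH -1  [1, 1, -1]
NEG      [1, 1, 1]

9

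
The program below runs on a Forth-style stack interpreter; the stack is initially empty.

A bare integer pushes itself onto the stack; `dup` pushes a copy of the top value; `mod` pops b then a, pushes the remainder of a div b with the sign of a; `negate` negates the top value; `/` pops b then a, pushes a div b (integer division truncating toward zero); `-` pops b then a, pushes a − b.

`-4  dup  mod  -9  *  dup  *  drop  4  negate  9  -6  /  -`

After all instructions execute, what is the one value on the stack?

-3

-4     : [-4]
dup    : [-4, -4]
mod    : [0]
-9     : [0, -9]
*      : [0]
dup    : [0, 0]
*      : [0]
drop   : []
4      : [4]
negate : [-4]
9      : [-4, 9]
-6     : [-4, 9, -6]
/      : [-4, -1]
-      : [-3]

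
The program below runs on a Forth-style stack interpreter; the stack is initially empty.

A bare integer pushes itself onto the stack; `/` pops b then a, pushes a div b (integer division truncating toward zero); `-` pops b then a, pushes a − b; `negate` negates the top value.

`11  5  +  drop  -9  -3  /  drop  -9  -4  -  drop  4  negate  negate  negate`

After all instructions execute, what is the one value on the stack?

-4

11      11
5       11 5
+       16
drop    (empty)
-9      -9
-3      -9 -3
/       3
drop    (empty)
-9      -9
-4      -9 -4
-       -5
drop    (empty)
4       4
negate  -4
negate  4
negate  -4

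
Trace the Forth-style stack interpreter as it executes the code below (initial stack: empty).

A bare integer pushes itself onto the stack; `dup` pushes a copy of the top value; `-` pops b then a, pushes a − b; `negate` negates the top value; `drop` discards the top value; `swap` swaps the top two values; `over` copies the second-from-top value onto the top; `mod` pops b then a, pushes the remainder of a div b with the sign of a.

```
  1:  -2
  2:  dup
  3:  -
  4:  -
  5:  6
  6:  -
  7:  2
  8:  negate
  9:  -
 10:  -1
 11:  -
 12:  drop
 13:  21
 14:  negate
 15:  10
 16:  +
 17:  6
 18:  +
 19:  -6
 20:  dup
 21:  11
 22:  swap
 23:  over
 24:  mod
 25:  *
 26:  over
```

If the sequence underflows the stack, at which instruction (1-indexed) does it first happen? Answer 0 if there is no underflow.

-2  → -2
dup → -2 -2
-   → 0
-  — needs 2 operands, stack has 1 → underflow

4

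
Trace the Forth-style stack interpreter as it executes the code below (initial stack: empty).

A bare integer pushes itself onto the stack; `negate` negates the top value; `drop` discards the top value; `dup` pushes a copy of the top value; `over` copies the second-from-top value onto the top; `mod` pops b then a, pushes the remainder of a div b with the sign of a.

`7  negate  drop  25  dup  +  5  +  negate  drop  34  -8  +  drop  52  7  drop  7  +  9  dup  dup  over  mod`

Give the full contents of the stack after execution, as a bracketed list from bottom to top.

7       [7]
negate  [-7]
drop    []
25      [25]
dup     [25, 25]
+       [50]
5       [50, 5]
+       [55]
negate  [-55]
drop    []
34      [34]
-8      [34, -8]
+       [26]
drop    []
52      [52]
7       [52, 7]
drop    [52]
7       [52, 7]
+       [59]
9       [59, 9]
dup     [59, 9, 9]
dup     [59, 9, 9, 9]
over    [59, 9, 9, 9, 9]
mod     [59, 9, 9, 0]

[59, 9, 9, 0]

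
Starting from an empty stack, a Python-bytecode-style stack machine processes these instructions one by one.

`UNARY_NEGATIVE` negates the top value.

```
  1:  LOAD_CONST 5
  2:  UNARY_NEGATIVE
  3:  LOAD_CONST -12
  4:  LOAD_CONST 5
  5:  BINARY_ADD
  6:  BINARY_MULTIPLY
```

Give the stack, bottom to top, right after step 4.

LOAD_CONST 5   → 5
UNARY_NEGATIVE → -5
LOAD_CONST -12 → -5 -12
LOAD_CONST 5   → -5 -12 5

[-5, -12, 5]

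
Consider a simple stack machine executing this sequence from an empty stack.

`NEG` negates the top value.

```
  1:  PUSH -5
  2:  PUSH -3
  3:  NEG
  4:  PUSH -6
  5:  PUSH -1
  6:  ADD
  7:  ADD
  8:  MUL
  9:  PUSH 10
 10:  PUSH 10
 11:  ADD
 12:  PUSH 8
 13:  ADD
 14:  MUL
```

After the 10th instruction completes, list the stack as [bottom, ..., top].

[20, 10, 10]

PUSH -5 -> [-5]
PUSH -3 -> [-5, -3]
NEG     -> [-5, 3]
PUSH -6 -> [-5, 3, -6]
PUSH -1 -> [-5, 3, -6, -1]
ADD     -> [-5, 3, -7]
ADD     -> [-5, -4]
MUL     -> [20]
PUSH 10 -> [20, 10]
PUSH 10 -> [20, 10, 10]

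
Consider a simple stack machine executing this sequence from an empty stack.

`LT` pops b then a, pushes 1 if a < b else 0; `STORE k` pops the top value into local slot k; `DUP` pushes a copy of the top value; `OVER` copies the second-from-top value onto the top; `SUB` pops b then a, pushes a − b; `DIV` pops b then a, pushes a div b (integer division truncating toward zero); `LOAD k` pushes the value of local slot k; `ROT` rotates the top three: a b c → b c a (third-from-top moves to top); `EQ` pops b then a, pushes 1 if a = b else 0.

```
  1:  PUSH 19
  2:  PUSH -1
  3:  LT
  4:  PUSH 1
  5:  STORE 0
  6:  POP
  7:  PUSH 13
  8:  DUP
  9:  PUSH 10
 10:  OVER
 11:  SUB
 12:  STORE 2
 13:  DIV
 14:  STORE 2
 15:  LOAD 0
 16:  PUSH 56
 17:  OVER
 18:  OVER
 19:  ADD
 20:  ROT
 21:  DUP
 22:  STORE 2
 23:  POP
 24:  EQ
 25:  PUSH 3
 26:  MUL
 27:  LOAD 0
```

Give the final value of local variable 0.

PUSH 19 → 19
PUSH -1 → 19 -1
LT      → 0
PUSH 1  → 0 1
STORE 0 → 0
POP     → (empty)
PUSH 13 → 13
DUP     → 13 13
PUSH 10 → 13 13 10
OVER    → 13 13 10 13
SUB     → 13 13 -3
STORE 2 → 13 13
DIV     → 1
STORE 2 → (empty)
LOAD 0  → 1
PUSH 56 → 1 56
OVER    → 1 56 1
OVER    → 1 56 1 56
ADD     → 1 56 57
ROT     → 56 57 1
DUP     → 56 57 1 1
STORE 2 → 56 57 1
POP     → 56 57
EQ      → 0
PUSH 3  → 0 3
MUL     → 0
LOAD 0  → 0 1

1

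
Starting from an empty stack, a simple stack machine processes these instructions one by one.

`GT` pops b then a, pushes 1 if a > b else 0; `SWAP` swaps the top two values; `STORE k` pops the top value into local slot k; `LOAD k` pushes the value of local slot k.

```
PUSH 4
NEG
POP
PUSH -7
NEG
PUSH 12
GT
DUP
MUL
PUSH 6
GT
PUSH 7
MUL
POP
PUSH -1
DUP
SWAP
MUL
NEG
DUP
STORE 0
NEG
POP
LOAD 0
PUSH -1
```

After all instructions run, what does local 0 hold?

PUSH 4  : 4
NEG     : -4
POP     : (empty)
PUSH -7 : -7
NEG     : 7
PUSH 12 : 7 12
GT      : 0
DUP     : 0 0
MUL     : 0
PUSH 6  : 0 6
GT      : 0
PUSH 7  : 0 7
MUL     : 0
POP     : (empty)
PUSH -1 : -1
DUP     : -1 -1
SWAP    : -1 -1
MUL     : 1
NEG     : -1
DUP     : -1 -1
STORE 0 : -1
NEG     : 1
POP     : (empty)
LOAD 0  : -1
PUSH -1 : -1 -1

-1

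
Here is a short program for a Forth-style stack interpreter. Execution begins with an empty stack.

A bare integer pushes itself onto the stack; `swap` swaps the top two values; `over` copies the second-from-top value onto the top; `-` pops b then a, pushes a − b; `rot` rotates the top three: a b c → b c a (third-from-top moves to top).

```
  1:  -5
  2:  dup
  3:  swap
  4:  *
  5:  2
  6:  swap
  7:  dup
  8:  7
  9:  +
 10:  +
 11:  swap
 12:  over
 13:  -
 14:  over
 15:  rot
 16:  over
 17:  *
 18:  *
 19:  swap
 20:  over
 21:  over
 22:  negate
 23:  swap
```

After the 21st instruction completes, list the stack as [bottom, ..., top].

[185193, -55, 185193, -55]

-5   : -5
dup  : -5 -5
swap : -5 -5
*    : 25
2    : 25 2
swap : 2 25
dup  : 2 25 25
7    : 2 25 25 7
+    : 2 25 32
+    : 2 57
swap : 57 2
over : 57 2 57
-    : 57 -55
over : 57 -55 57
rot  : -55 57 57
over : -55 57 57 57
*    : -55 57 3249
*    : -55 185193
swap : 185193 -55
over : 185193 -55 185193
over : 185193 -55 185193 -55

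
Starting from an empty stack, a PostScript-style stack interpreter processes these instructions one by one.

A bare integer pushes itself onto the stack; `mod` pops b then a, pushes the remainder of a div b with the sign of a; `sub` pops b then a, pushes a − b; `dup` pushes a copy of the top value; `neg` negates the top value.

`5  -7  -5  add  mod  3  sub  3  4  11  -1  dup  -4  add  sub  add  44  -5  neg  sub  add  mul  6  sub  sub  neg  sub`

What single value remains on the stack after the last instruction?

5   → 5
-7  → 5 -7
-5  → 5 -7 -5
add → 5 -12
mod → 5
3   → 5 3
sub → 2
3   → 2 3
4   → 2 3 4
11  → 2 3 4 11
-1  → 2 3 4 11 -1
dup → 2 3 4 11 -1 -1
-4  → 2 3 4 11 -1 -1 -4
add → 2 3 4 11 -1 -5
sub → 2 3 4 11 4
add → 2 3 4 15
44  → 2 3 4 15 44
-5  → 2 3 4 15 44 -5
neg → 2 3 4 15 44 5
sub → 2 3 4 15 39
add → 2 3 4 54
mul → 2 3 216
6   → 2 3 216 6
sub → 2 3 210
sub → 2 -207
neg → 2 207
sub → -205

-205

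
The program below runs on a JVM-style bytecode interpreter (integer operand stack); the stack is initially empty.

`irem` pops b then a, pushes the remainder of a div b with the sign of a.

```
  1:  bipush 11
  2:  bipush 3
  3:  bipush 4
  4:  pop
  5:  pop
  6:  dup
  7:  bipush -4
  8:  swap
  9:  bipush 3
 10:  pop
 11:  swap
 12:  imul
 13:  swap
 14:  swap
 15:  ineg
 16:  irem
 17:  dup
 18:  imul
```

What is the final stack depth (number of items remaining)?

bipush 11  [11]
bipush 3   [11, 3]
bipush 4   [11, 3, 4]
pop        [11, 3]
pop        [11]
dup        [11, 11]
bipush -4  [11, 11, -4]
swap       [11, -4, 11]
bipush 3   [11, -4, 11, 3]
pop        [11, -4, 11]
swap       [11, 11, -4]
imul       [11, -44]
swap       [-44, 11]
swap       [11, -44]
ineg       [11, 44]
irem       [11]
dup        [11, 11]
imul       [121]

1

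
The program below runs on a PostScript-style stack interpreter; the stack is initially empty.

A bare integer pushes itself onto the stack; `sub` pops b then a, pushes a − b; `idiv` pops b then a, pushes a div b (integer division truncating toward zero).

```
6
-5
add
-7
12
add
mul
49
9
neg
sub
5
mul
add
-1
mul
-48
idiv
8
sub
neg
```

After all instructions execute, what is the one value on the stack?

6    -> [6]
-5   -> [6, -5]
add  -> [1]
-7   -> [1, -7]
12   -> [1, -7, 12]
add  -> [1, 5]
mul  -> [5]
49   -> [5, 49]
9    -> [5, 49, 9]
neg  -> [5, 49, -9]
sub  -> [5, 58]
5    -> [5, 58, 5]
mul  -> [5, 290]
add  -> [295]
-1   -> [295, -1]
mul  -> [-295]
-48  -> [-295, -48]
idiv -> [6]
8    -> [6, 8]
sub  -> [-2]
neg  -> [2]

2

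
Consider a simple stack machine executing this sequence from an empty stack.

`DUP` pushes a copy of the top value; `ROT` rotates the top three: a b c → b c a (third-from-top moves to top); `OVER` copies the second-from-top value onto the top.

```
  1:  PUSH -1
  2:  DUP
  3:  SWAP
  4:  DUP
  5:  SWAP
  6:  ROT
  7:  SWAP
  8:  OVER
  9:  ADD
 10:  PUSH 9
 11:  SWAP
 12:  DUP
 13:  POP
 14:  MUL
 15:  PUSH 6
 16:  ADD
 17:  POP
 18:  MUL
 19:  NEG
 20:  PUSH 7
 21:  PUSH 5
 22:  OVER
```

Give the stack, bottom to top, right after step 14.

[-1, -1, -18]

PUSH -1  [-1]
DUP      [-1, -1]
SWAP     [-1, -1]
DUP      [-1, -1, -1]
SWAP     [-1, -1, -1]
ROT      [-1, -1, -1]
SWAP     [-1, -1, -1]
OVER     [-1, -1, -1, -1]
ADD      [-1, -1, -2]
PUSH 9   [-1, -1, -2, 9]
SWAP     [-1, -1, 9, -2]
DUP      [-1, -1, 9, -2, -2]
POP      [-1, -1, 9, -2]
MUL      [-1, -1, -18]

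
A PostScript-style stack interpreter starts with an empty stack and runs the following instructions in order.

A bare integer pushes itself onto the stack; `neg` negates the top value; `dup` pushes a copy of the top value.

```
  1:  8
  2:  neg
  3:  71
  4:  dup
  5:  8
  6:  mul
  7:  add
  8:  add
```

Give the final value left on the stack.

8   → [8]
neg → [-8]
71  → [-8, 71]
dup → [-8, 71, 71]
8   → [-8, 71, 71, 8]
mul → [-8, 71, 568]
add → [-8, 639]
add → [631]

631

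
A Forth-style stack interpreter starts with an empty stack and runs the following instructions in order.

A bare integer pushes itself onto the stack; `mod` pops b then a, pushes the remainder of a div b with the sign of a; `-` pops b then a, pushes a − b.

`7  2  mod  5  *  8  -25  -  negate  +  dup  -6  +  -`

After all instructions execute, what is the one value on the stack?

6

7      → [7]
2      → [7, 2]
mod    → [1]
5      → [1, 5]
*      → [5]
8      → [5, 8]
-25    → [5, 8, -25]
-      → [5, 33]
negate → [5, -33]
+      → [-28]
dup    → [-28, -28]
-6     → [-28, -28, -6]
+      → [-28, -34]
-      → [6]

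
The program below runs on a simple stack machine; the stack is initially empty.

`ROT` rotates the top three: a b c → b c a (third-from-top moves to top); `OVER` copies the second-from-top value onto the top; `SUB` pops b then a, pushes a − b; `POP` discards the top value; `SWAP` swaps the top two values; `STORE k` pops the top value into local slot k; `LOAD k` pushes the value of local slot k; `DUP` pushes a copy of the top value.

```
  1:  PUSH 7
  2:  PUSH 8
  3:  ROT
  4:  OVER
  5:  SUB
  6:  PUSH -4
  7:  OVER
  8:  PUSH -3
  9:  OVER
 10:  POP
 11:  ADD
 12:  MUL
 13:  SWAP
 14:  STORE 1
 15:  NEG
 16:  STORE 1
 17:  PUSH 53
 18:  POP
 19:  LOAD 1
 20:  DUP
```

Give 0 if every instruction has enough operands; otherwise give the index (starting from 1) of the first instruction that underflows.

PUSH 7 -> 7
PUSH 8 -> 7 8
ROT  — needs 3 operands, stack has 2 → underflow

3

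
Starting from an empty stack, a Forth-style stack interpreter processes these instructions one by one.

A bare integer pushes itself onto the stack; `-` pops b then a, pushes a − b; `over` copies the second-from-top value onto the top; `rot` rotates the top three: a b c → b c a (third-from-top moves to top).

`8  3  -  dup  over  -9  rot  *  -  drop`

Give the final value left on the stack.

8     [8]
3     [8, 3]
-     [5]
dup   [5, 5]
over  [5, 5, 5]
-9    [5, 5, 5, -9]
rot   [5, 5, -9, 5]
*     [5, 5, -45]
-     [5, 50]
drop  [5]

5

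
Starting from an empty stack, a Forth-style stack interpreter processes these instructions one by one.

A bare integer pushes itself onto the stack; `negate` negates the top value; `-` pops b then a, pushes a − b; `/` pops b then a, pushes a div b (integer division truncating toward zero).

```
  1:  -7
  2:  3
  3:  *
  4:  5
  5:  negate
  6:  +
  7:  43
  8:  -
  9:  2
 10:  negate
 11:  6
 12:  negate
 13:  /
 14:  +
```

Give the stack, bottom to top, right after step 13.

[-69, 0]

-7     : [-7]
3      : [-7, 3]
*      : [-21]
5      : [-21, 5]
negate : [-21, -5]
+      : [-26]
43     : [-26, 43]
-      : [-69]
2      : [-69, 2]
negate : [-69, -2]
6      : [-69, -2, 6]
negate : [-69, -2, -6]
/      : [-69, 0]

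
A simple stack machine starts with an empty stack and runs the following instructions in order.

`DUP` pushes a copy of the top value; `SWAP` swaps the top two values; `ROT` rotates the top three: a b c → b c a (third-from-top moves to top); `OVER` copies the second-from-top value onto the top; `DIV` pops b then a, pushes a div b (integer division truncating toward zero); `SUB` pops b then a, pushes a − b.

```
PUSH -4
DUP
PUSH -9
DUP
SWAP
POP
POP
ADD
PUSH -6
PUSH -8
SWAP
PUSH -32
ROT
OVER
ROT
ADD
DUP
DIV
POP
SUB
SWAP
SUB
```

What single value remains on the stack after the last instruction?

10

PUSH -4   -4
DUP       -4 -4
PUSH -9   -4 -4 -9
DUP       -4 -4 -9 -9
SWAP      -4 -4 -9 -9
POP       -4 -4 -9
POP       -4 -4
ADD       -8
PUSH -6   -8 -6
PUSH -8   -8 -6 -8
SWAP      -8 -8 -6
PUSH -32  -8 -8 -6 -32
ROT       -8 -6 -32 -8
OVER      -8 -6 -32 -8 -32
ROT       -8 -6 -8 -32 -32
ADD       -8 -6 -8 -64
DUP       -8 -6 -8 -64 -64
DIV       -8 -6 -8 1
POP       -8 -6 -8
SUB       -8 2
SWAP      2 -8
SUB       10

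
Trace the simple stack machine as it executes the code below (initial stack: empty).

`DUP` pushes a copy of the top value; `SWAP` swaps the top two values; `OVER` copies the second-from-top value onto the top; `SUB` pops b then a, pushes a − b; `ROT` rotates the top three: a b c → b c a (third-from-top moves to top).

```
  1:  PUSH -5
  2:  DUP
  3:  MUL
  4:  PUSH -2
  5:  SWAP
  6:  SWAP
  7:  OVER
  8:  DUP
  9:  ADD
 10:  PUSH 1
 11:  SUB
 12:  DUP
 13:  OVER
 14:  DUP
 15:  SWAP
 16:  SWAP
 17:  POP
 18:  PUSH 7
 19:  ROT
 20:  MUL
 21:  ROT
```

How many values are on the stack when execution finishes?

5

PUSH -5 → [-5]
DUP     → [-5, -5]
MUL     → [25]
PUSH -2 → [25, -2]
SWAP    → [-2, 25]
SWAP    → [25, -2]
OVER    → [25, -2, 25]
DUP     → [25, -2, 25, 25]
ADD     → [25, -2, 50]
PUSH 1  → [25, -2, 50, 1]
SUB     → [25, -2, 49]
DUP     → [25, -2, 49, 49]
OVER    → [25, -2, 49, 49, 49]
DUP     → [25, -2, 49, 49, 49, 49]
SWAP    → [25, -2, 49, 49, 49, 49]
SWAP    → [25, -2, 49, 49, 49, 49]
POP     → [25, -2, 49, 49, 49]
PUSH 7  → [25, -2, 49, 49, 49, 7]
ROT     → [25, -2, 49, 49, 7, 49]
MUL     → [25, -2, 49, 49, 343]
ROT     → [25, -2, 49, 343, 49]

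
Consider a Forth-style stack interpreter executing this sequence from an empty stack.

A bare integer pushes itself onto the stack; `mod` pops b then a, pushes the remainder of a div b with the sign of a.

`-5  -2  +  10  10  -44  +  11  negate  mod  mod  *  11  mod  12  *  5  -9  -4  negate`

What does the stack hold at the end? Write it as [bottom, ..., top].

-5     → -5
-2     → -5 -2
+      → -7
10     → -7 10
10     → -7 10 10
-44    → -7 10 10 -44
+      → -7 10 -34
11     → -7 10 -34 11
negate → -7 10 -34 -11
mod    → -7 10 -1
mod    → -7 0
*      → 0
11     → 0 11
mod    → 0
12     → 0 12
*      → 0
5      → 0 5
-9     → 0 5 -9
-4     → 0 5 -9 -4
negate → 0 5 -9 4

[0, 5, -9, 4]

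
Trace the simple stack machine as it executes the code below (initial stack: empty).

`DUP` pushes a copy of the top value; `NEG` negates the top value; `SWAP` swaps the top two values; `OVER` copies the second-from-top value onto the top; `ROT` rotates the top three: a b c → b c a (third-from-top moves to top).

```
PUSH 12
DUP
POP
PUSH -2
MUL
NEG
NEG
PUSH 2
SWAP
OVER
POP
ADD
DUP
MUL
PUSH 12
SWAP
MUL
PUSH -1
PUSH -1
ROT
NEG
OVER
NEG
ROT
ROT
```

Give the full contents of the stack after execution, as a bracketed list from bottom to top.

[-1, 1, -1, -5808]

PUSH 12 → 12
DUP     → 12 12
POP     → 12
PUSH -2 → 12 -2
MUL     → -24
NEG     → 24
NEG     → -24
PUSH 2  → -24 2
SWAP    → 2 -24
OVER    → 2 -24 2
POP     → 2 -24
ADD     → -22
DUP     → -22 -22
MUL     → 484
PUSH 12 → 484 12
SWAP    → 12 484
MUL     → 5808
PUSH -1 → 5808 -1
PUSH -1 → 5808 -1 -1
ROT     → -1 -1 5808
NEG     → -1 -1 -5808
OVER    → -1 -1 -5808 -1
NEG     → -1 -1 -5808 1
ROT     → -1 -5808 1 -1
ROT     → -1 1 -1 -5808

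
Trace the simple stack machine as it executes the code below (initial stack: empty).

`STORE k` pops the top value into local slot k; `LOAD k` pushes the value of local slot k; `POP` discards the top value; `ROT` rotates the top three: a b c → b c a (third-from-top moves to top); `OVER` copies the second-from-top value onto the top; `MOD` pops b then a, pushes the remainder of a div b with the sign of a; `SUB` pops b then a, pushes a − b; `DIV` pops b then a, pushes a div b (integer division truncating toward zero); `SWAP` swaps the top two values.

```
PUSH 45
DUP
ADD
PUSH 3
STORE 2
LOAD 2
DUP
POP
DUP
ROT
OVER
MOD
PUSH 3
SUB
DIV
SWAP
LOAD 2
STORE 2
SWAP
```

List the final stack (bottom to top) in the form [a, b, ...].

[3, -1]

PUSH 45 → 45
DUP     → 45 45
ADD     → 90
PUSH 3  → 90 3
STORE 2 → 90
LOAD 2  → 90 3
DUP     → 90 3 3
POP     → 90 3
DUP     → 90 3 3
ROT     → 3 3 90
OVER    → 3 3 90 3
MOD     → 3 3 0
PUSH 3  → 3 3 0 3
SUB     → 3 3 -3
DIV     → 3 -1
SWAP    → -1 3
LOAD 2  → -1 3 3
STORE 2 → -1 3
SWAP    → 3 -1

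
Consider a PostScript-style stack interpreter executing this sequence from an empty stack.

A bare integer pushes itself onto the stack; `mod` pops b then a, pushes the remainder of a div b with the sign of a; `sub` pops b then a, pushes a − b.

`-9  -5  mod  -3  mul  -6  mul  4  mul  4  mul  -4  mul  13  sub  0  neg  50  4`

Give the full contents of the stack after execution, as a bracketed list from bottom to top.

-9  → [-9]
-5  → [-9, -5]
mod → [-4]
-3  → [-4, -3]
mul → [12]
-6  → [12, -6]
mul → [-72]
4   → [-72, 4]
mul → [-288]
4   → [-288, 4]
mul → [-1152]
-4  → [-1152, -4]
mul → [4608]
13  → [4608, 13]
sub → [4595]
0   → [4595, 0]
neg → [4595, 0]
50  → [4595, 0, 50]
4   → [4595, 0, 50, 4]

[4595, 0, 50, 4]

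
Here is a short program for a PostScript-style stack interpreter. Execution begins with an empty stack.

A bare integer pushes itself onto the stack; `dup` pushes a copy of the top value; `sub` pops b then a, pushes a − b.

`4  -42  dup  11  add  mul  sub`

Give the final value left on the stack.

4   → 4
-42 → 4 -42
dup → 4 -42 -42
11  → 4 -42 -42 11
add → 4 -42 -31
mul → 4 1302
sub → -1298

-1298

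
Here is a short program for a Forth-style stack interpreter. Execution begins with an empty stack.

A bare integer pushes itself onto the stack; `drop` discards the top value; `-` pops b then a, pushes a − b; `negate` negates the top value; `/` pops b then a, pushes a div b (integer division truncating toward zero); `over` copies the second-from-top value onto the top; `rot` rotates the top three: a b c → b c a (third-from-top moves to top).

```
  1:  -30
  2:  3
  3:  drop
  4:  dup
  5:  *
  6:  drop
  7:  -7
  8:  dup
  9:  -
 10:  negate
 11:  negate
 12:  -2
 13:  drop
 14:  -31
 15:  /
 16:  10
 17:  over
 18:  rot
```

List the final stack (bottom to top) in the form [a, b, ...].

[10, 0, 0]

-30    -> [-30]
3      -> [-30, 3]
drop   -> [-30]
dup    -> [-30, -30]
*      -> [900]
drop   -> []
-7     -> [-7]
dup    -> [-7, -7]
-      -> [0]
negate -> [0]
negate -> [0]
-2     -> [0, -2]
drop   -> [0]
-31    -> [0, -31]
/      -> [0]
10     -> [0, 10]
over   -> [0, 10, 0]
rot    -> [10, 0, 0]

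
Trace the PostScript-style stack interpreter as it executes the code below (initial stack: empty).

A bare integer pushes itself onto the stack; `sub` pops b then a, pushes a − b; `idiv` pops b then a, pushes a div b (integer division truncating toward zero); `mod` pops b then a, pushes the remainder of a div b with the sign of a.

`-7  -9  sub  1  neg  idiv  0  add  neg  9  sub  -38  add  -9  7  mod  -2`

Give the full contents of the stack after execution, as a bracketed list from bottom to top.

-7    [-7]
-9    [-7, -9]
sub   [2]
1     [2, 1]
neg   [2, -1]
idiv  [-2]
0     [-2, 0]
add   [-2]
neg   [2]
9     [2, 9]
sub   [-7]
-38   [-7, -38]
add   [-45]
-9    [-45, -9]
7     [-45, -9, 7]
mod   [-45, -2]
-2    [-45, -2, -2]

[-45, -2, -2]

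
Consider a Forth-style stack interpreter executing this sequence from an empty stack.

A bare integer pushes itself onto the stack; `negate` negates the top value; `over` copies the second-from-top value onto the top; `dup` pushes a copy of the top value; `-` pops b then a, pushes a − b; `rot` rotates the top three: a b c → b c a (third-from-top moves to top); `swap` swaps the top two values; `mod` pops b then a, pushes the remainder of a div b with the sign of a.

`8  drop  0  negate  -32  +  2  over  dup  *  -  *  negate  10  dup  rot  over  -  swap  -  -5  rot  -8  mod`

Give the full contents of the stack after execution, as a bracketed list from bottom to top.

8      : [8]
drop   : []
0      : [0]
negate : [0]
-32    : [0, -32]
+      : [-32]
2      : [-32, 2]
over   : [-32, 2, -32]
dup    : [-32, 2, -32, -32]
*      : [-32, 2, 1024]
-      : [-32, -1022]
*      : [32704]
negate : [-32704]
10     : [-32704, 10]
dup    : [-32704, 10, 10]
rot    : [10, 10, -32704]
over   : [10, 10, -32704, 10]
-      : [10, 10, -32714]
swap   : [10, -32714, 10]
-      : [10, -32724]
-5     : [10, -32724, -5]
rot    : [-32724, -5, 10]
-8     : [-32724, -5, 10, -8]
mod    : [-32724, -5, 2]

[-32724, -5, 2]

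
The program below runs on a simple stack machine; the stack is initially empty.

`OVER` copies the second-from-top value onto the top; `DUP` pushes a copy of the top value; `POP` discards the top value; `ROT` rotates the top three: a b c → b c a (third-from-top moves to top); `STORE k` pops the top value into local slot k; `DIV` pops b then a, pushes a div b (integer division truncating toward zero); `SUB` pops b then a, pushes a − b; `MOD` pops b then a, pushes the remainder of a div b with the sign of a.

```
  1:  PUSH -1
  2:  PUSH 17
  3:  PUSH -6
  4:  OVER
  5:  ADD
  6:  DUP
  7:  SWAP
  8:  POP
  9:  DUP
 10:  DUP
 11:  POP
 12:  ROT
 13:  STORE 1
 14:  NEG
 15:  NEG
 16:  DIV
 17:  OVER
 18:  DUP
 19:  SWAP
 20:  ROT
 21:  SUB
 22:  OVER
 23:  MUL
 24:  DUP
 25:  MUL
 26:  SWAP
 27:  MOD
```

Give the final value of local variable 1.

17

PUSH -1  [-1]
PUSH 17  [-1, 17]
PUSH -6  [-1, 17, -6]
OVER     [-1, 17, -6, 17]
ADD      [-1, 17, 11]
DUP      [-1, 17, 11, 11]
SWAP     [-1, 17, 11, 11]
POP      [-1, 17, 11]
DUP      [-1, 17, 11, 11]
DUP      [-1, 17, 11, 11, 11]
POP      [-1, 17, 11, 11]
ROT      [-1, 11, 11, 17]
STORE 1  [-1, 11, 11]
NEG      [-1, 11, -11]
NEG      [-1, 11, 11]
DIV      [-1, 1]
OVER     [-1, 1, -1]
DUP      [-1, 1, -1, -1]
SWAP     [-1, 1, -1, -1]
ROT      [-1, -1, -1, 1]
SUB      [-1, -1, -2]
OVER     [-1, -1, -2, -1]
MUL      [-1, -1, 2]
DUP      [-1, -1, 2, 2]
MUL      [-1, -1, 4]
SWAP     [-1, 4, -1]
MOD      [-1, 0]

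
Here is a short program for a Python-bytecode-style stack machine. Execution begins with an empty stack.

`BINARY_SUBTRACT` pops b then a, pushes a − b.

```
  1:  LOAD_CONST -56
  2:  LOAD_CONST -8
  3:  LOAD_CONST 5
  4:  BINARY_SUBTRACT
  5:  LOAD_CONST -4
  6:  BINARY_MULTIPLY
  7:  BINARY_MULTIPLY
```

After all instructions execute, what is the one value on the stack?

LOAD_CONST -56  : -56
LOAD_CONST -8   : -56 -8
LOAD_CONST 5    : -56 -8 5
BINARY_SUBTRACT : -56 -13
LOAD_CONST -4   : -56 -13 -4
BINARY_MULTIPLY : -56 52
BINARY_MULTIPLY : -2912

-2912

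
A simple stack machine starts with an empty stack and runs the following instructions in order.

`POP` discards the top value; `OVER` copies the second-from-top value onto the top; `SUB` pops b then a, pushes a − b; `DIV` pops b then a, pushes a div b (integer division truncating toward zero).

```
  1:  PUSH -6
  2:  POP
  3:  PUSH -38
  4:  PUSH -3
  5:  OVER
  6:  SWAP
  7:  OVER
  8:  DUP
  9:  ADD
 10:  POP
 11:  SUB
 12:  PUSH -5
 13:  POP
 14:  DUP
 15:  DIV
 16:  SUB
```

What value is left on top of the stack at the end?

PUSH -6   -6
POP       (empty)
PUSH -38  -38
PUSH -3   -38 -3
OVER      -38 -3 -38
SWAP      -38 -38 -3
OVER      -38 -38 -3 -38
DUP       -38 -38 -3 -38 -38
ADD       -38 -38 -3 -76
POP       -38 -38 -3
SUB       -38 -35
PUSH -5   -38 -35 -5
POP       -38 -35
DUP       -38 -35 -35
DIV       -38 1
SUB       -39

-39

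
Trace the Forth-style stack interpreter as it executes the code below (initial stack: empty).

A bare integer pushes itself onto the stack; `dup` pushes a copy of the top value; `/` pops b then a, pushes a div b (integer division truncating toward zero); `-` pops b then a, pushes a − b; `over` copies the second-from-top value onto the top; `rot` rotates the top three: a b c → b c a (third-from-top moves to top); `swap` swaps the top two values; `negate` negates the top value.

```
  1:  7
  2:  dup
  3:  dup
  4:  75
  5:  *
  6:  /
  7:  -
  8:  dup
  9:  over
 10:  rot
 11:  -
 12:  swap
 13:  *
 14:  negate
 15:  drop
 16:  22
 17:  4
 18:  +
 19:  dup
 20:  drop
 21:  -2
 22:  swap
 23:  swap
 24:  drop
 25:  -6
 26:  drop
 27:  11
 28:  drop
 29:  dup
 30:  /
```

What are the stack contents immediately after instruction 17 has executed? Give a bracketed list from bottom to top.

7      → [7]
dup    → [7, 7]
dup    → [7, 7, 7]
75     → [7, 7, 7, 75]
*      → [7, 7, 525]
/      → [7, 0]
-      → [7]
dup    → [7, 7]
over   → [7, 7, 7]
rot    → [7, 7, 7]
-      → [7, 0]
swap   → [0, 7]
*      → [0]
negate → [0]
drop   → []
22     → [22]
4      → [22, 4]

[22, 4]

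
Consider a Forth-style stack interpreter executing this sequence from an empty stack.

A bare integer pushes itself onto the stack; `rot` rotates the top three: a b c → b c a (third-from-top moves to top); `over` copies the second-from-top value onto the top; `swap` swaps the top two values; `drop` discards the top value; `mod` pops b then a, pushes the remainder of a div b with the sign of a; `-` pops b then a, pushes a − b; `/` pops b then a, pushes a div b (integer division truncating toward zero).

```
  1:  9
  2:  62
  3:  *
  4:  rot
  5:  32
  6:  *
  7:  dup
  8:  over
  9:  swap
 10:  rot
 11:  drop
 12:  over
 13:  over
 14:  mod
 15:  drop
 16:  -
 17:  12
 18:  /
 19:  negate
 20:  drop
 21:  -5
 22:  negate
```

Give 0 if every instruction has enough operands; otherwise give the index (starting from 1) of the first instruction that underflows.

9  → 9
62 → 9 62
*  → 558
rot  — needs 3 operands, stack has 1 → underflow

4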